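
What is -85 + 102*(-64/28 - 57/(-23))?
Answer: -10523/161 ≈ -65.360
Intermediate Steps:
-85 + 102*(-64/28 - 57/(-23)) = -85 + 102*(-64*1/28 - 57*(-1/23)) = -85 + 102*(-16/7 + 57/23) = -85 + 102*(31/161) = -85 + 3162/161 = -10523/161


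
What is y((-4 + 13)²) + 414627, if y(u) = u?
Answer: 414708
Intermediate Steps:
y((-4 + 13)²) + 414627 = (-4 + 13)² + 414627 = 9² + 414627 = 81 + 414627 = 414708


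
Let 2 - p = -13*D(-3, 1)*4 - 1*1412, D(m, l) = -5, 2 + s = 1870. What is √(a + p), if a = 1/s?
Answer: √1006699291/934 ≈ 33.971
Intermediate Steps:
s = 1868 (s = -2 + 1870 = 1868)
p = 1154 (p = 2 - (-13*(-5)*4 - 1*1412) = 2 - (65*4 - 1412) = 2 - (260 - 1412) = 2 - 1*(-1152) = 2 + 1152 = 1154)
a = 1/1868 ≈ 0.00053533
√(a + p) = √(1/1868 + 1154) = √(2155673/1868) = √1006699291/934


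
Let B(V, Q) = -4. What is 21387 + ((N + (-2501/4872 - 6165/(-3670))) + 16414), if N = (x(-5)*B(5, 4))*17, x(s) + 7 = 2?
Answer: 68199109105/1788024 ≈ 38142.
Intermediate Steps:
x(s) = -5 (x(s) = -7 + 2 = -5)
N = 340 (N = -5*(-4)*17 = 20*17 = 340)
21387 + ((N + (-2501/4872 - 6165/(-3670))) + 16414) = 21387 + ((340 + (-2501/4872 - 6165/(-3670))) + 16414) = 21387 + ((340 + (-2501*1/4872 - 6165*(-1/3670))) + 16414) = 21387 + ((340 + (-2501/4872 + 1233/734)) + 16414) = 21387 + ((340 + 2085721/1788024) + 16414) = 21387 + (610013881/1788024 + 16414) = 21387 + 29958639817/1788024 = 68199109105/1788024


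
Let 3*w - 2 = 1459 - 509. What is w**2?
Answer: 906304/9 ≈ 1.0070e+5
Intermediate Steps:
w = 952/3 (w = 2/3 + (1459 - 509)/3 = 2/3 + (1/3)*950 = 2/3 + 950/3 = 952/3 ≈ 317.33)
w**2 = (952/3)**2 = 906304/9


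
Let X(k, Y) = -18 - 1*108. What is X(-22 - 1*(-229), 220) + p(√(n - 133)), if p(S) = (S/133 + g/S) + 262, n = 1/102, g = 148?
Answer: 136 - 1994203*I*√1383630/184022790 ≈ 136.0 - 12.747*I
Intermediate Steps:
X(k, Y) = -126 (X(k, Y) = -18 - 108 = -126)
n = 1/102 ≈ 0.0098039
p(S) = 262 + 148/S + S/133 (p(S) = (S/133 + 148/S) + 262 = (148/S + S/133) + 262 = 262 + 148/S + S/133)
X(-22 - 1*(-229), 220) + p(√(n - 133)) = -126 + (262 + 148/(√(1/102 - 133)) + √(1/102 - 133)/133) = -126 + (262 + 148/(√(-13565/102)) + √(-13565/102)/133) = -126 + (262 + 148/((I*√1383630/102)) + (I*√1383630/102)/133) = -126 + (262 + 148*(-I*√1383630/13565) + I*√1383630/13566) = -126 + (262 - 148*I*√1383630/13565 + I*√1383630/13566) = -126 + (262 - 1994203*I*√1383630/184022790) = 136 - 1994203*I*√1383630/184022790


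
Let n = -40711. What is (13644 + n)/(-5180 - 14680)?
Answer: 27067/19860 ≈ 1.3629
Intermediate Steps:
(13644 + n)/(-5180 - 14680) = (13644 - 40711)/(-5180 - 14680) = -27067/(-19860) = -27067*(-1/19860) = 27067/19860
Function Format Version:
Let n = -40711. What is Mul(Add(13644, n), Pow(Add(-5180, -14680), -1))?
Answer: Rational(27067, 19860) ≈ 1.3629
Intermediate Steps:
Mul(Add(13644, n), Pow(Add(-5180, -14680), -1)) = Mul(Add(13644, -40711), Pow(Add(-5180, -14680), -1)) = Mul(-27067, Pow(-19860, -1)) = Mul(-27067, Rational(-1, 19860)) = Rational(27067, 19860)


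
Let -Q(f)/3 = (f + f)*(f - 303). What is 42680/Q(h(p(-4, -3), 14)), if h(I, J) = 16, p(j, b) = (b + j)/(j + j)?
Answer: 5335/3444 ≈ 1.5491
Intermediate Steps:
p(j, b) = (b + j)/(2*j) (p(j, b) = (b + j)/((2*j)) = (b + j)*(1/(2*j)) = (b + j)/(2*j))
Q(f) = -6*f*(-303 + f) (Q(f) = -3*(f + f)*(f - 303) = -3*2*f*(-303 + f) = -6*f*(-303 + f))
42680/Q(h(p(-4, -3), 14)) = 42680/((6*16*(303 - 1*16))) = 42680/((6*16*(303 - 16))) = 42680/((6*16*287)) = 42680/27552 = 42680*(1/27552) = 5335/3444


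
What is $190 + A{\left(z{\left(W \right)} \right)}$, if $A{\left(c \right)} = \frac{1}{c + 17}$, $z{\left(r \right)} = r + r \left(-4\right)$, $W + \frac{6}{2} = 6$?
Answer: $\frac{1521}{8} \approx 190.13$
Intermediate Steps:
$W = 3$ ($W = -3 + 6 = 3$)
$z{\left(r \right)} = - 3 r$ ($z{\left(r \right)} = r - 4 r = - 3 r$)
$A{\left(c \right)} = \frac{1}{17 + c}$
$190 + A{\left(z{\left(W \right)} \right)} = 190 + \frac{1}{17 - 9} = 190 + \frac{1}{8} = \frac{1521}{8}$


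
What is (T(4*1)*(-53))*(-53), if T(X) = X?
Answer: 11236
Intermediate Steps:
(T(4*1)*(-53))*(-53) = ((4*1)*(-53))*(-53) = (4*(-53))*(-53) = -212*(-53) = 11236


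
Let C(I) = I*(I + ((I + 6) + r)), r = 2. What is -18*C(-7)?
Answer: -756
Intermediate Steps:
C(I) = I*(8 + 2*I) (C(I) = I*(I + ((I + 6) + 2)) = I*(I + ((6 + I) + 2)) = I*(I + (8 + I)) = I*(8 + 2*I))
-18*C(-7) = -36*(-7)*(4 - 7) = -36*(-7)*(-3) = -18*42 = -756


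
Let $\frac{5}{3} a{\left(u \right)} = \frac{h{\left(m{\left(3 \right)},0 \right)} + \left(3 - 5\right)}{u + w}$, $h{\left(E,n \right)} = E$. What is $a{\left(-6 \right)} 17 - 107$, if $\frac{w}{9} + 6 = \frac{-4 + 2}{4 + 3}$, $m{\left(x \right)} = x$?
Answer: $- \frac{78229}{730} \approx -107.16$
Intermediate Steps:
$w = - \frac{396}{7}$ ($w = -54 + 9 \frac{-4 + 2}{4 + 3} = -54 + 9 \left(- \frac{2}{7}\right) = -54 - \frac{18}{7} = - \frac{396}{7} \approx -56.571$)
$a{\left(u \right)} = \frac{3}{5 \left(- \frac{396}{7} + u\right)}$ ($a{\left(u \right)} = \frac{3 \frac{3 + \left(3 - 5\right)}{u - \frac{396}{7}}}{5} = \frac{3 \frac{3 + \left(3 - 5\right)}{- \frac{396}{7} + u}}{5} = \frac{3 \frac{3 - 2}{- \frac{396}{7} + u}}{5} = \frac{3 \cdot 1 \frac{1}{- \frac{396}{7} + u}}{5} = \frac{3}{5 \left(- \frac{396}{7} + u\right)}$)
$a{\left(-6 \right)} 17 - 107 = \frac{21}{5 \left(-396 + 7 \left(-6\right)\right)} 17 - 107 = \frac{21}{5 \left(-396 - 42\right)} 17 - 107 = \frac{21}{5 \left(-438\right)} 17 - 107 = \frac{21}{5} \left(- \frac{1}{438}\right) 17 - 107 = \left(- \frac{7}{730}\right) 17 - 107 = - \frac{119}{730} - 107 = - \frac{78229}{730}$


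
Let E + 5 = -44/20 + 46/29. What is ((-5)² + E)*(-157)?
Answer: -441327/145 ≈ -3043.6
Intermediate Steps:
E = -814/145 (E = -5 + (-44/20 + 46/29) = -5 + (-44*1/20 + 46*(1/29)) = -5 + (-11/5 + 46/29) = -5 - 89/145 = -814/145 ≈ -5.6138)
((-5)² + E)*(-157) = ((-5)² - 814/145)*(-157) = (25 - 814/145)*(-157) = (2811/145)*(-157) = -441327/145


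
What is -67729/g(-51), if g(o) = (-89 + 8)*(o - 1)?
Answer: -67729/4212 ≈ -16.080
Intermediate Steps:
g(o) = 81 - 81*o (g(o) = -81*(-1 + o) = 81 - 81*o)
-67729/g(-51) = -67729/(81 - 81*(-51)) = -67729/(81 + 4131) = -67729/4212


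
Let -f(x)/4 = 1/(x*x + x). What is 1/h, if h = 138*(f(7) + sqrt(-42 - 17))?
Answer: -7/797985 - 98*I*sqrt(59)/797985 ≈ -8.7721e-6 - 0.00094332*I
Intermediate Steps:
f(x) = -4/(x + x**2) (f(x) = -4/(x*x + x) = -4/(x**2 + x) = -4/(x + x**2))
h = -69/7 + 138*I*sqrt(59) (h = 138*(-4/(7*(1 + 7)) + sqrt(-42 - 17)) = 138*(-4*1/7/8 + sqrt(-59)) = 138*(-4*1/7*1/8 + I*sqrt(59)) = 138*(-1/14 + I*sqrt(59)) = -69/7 + 138*I*sqrt(59) ≈ -9.8571 + 1060.0*I)
1/h = 1/(-69/7 + 138*I*sqrt(59))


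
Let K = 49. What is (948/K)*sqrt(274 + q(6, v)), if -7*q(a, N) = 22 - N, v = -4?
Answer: 1896*sqrt(3311)/343 ≈ 318.07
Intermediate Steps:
q(a, N) = -22/7 + N/7 (q(a, N) = -(22 - N)/7 = -22/7 + N/7)
(948/K)*sqrt(274 + q(6, v)) = (948/49)*sqrt(274 + (-22/7 + (1/7)*(-4))) = (948*(1/49))*sqrt(274 + (-22/7 - 4/7)) = 948*sqrt(274 - 26/7)/49 = 948*sqrt(1892/7)/49 = 948*(2*sqrt(3311)/7)/49 = 1896*sqrt(3311)/343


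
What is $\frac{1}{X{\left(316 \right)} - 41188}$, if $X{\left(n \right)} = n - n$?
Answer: $- \frac{1}{41188} \approx -2.4279 \cdot 10^{-5}$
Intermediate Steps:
$X{\left(n \right)} = 0$
$\frac{1}{X{\left(316 \right)} - 41188} = \frac{1}{0 - 41188} = \frac{1}{-41188} = - \frac{1}{41188}$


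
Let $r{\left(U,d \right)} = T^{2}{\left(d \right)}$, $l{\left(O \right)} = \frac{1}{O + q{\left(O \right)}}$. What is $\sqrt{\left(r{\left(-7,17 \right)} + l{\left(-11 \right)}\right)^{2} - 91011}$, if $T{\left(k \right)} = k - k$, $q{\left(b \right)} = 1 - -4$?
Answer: $\frac{i \sqrt{3276395}}{6} \approx 301.68 i$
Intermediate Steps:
$q{\left(b \right)} = 5$ ($q{\left(b \right)} = 1 + 4 = 5$)
$T{\left(k \right)} = 0$
$l{\left(O \right)} = \frac{1}{5 + O}$ ($l{\left(O \right)} = \frac{1}{O + 5} = \frac{1}{5 + O}$)
$r{\left(U,d \right)} = 0$ ($r{\left(U,d \right)} = 0^{2} = 0$)
$\sqrt{\left(r{\left(-7,17 \right)} + l{\left(-11 \right)}\right)^{2} - 91011} = \sqrt{\left(0 + \frac{1}{5 - 11}\right)^{2} - 91011} = \sqrt{\left(0 + \frac{1}{-6}\right)^{2} - 91011} = \sqrt{\left(0 - \frac{1}{6}\right)^{2} - 91011} = \sqrt{\left(- \frac{1}{6}\right)^{2} - 91011} = \sqrt{\frac{1}{36} - 91011} = \sqrt{- \frac{3276395}{36}} = \frac{i \sqrt{3276395}}{6}$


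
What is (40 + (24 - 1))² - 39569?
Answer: -35600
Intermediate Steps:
(40 + (24 - 1))² - 39569 = (40 + 23)² - 39569 = 63² - 39569 = 3969 - 39569 = -35600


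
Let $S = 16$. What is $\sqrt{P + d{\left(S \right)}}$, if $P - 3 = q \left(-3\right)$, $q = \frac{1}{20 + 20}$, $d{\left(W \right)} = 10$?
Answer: $\frac{\sqrt{5170}}{20} \approx 3.5951$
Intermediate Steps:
$q = \frac{1}{40} \approx 0.025$
$P = \frac{117}{40}$ ($P = 3 + \frac{1}{40} \left(-3\right) = 3 - \frac{3}{40} = \frac{117}{40} \approx 2.925$)
$\sqrt{P + d{\left(S \right)}} = \sqrt{\frac{117}{40} + 10} = \sqrt{\frac{517}{40}} = \frac{\sqrt{5170}}{20}$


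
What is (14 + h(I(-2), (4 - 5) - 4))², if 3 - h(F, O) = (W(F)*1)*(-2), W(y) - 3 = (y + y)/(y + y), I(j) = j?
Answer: 625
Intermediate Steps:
W(y) = 4 (W(y) = 3 + (y + y)/(y + y) = 3 + (2*y)/((2*y)) = 3 + (2*y)*(1/(2*y)) = 3 + 1 = 4)
h(F, O) = 11 (h(F, O) = 3 - 4*1*(-2) = 3 - 4*(-2) = 3 - 1*(-8) = 3 + 8 = 11)
(14 + h(I(-2), (4 - 5) - 4))² = (14 + 11)² = 25² = 625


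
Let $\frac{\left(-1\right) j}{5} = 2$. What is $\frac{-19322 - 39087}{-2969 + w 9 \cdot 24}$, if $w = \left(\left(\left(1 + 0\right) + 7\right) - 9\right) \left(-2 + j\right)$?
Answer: $\frac{4493}{29} \approx 154.93$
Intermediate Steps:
$j = -10$ ($j = \left(-5\right) 2 = -10$)
$w = 12$ ($w = \left(\left(\left(1 + 0\right) + 7\right) - 9\right) \left(-2 - 10\right) = \left(\left(1 + 7\right) - 9\right) \left(-12\right) = \left(8 - 9\right) \left(-12\right) = \left(-1\right) \left(-12\right) = 12$)
$\frac{-19322 - 39087}{-2969 + w 9 \cdot 24} = \frac{-19322 - 39087}{-2969 + 12 \cdot 9 \cdot 24} = - \frac{58409}{-2969 + 108 \cdot 24} = - \frac{58409}{-2969 + 2592} = - \frac{58409}{-377} = \left(-58409\right) \left(- \frac{1}{377}\right) = \frac{4493}{29}$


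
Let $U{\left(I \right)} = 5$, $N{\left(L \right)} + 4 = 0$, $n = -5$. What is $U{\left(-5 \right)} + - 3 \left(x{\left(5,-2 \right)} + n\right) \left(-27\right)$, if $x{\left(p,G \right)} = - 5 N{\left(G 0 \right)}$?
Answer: $1220$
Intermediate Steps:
$N{\left(L \right)} = -4$ ($N{\left(L \right)} = -4 + 0 = -4$)
$x{\left(p,G \right)} = 20$ ($x{\left(p,G \right)} = \left(-5\right) \left(-4\right) = 20$)
$U{\left(-5 \right)} + - 3 \left(x{\left(5,-2 \right)} + n\right) \left(-27\right) = 5 + - 3 \left(20 - 5\right) \left(-27\right) = 5 + \left(-3\right) 15 \left(-27\right) = 5 - -1215 = 5 + 1215 = 1220$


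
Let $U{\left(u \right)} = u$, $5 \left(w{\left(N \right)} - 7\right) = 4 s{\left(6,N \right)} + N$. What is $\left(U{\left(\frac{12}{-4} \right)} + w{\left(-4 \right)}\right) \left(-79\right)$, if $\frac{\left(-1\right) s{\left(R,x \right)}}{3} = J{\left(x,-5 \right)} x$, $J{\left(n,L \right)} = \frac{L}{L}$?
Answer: $- \frac{5056}{5} \approx -1011.2$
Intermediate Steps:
$J{\left(n,L \right)} = 1$
$s{\left(R,x \right)} = - 3 x$ ($s{\left(R,x \right)} = - 3 \cdot 1 x = - 3 x$)
$w{\left(N \right)} = 7 - \frac{11 N}{5}$ ($w{\left(N \right)} = 7 + \frac{4 \left(- 3 N\right) + N}{5} = 7 + \frac{- 12 N + N}{5} = 7 + \frac{\left(-11\right) N}{5} = 7 - \frac{11 N}{5}$)
$\left(U{\left(\frac{12}{-4} \right)} + w{\left(-4 \right)}\right) \left(-79\right) = \left(\frac{12}{-4} + \left(7 - - \frac{44}{5}\right)\right) \left(-79\right) = \left(12 \left(- \frac{1}{4}\right) + \left(7 + \frac{44}{5}\right)\right) \left(-79\right) = \left(-3 + \frac{79}{5}\right) \left(-79\right) = \frac{64}{5} \left(-79\right) = - \frac{5056}{5}$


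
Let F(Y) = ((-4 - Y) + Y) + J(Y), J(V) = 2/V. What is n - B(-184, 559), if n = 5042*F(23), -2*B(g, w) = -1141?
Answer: -933803/46 ≈ -20300.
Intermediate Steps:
F(Y) = -4 + 2/Y (F(Y) = ((-4 - Y) + Y) + 2/Y = -4 + 2/Y)
B(g, w) = 1141/2 (B(g, w) = -½*(-1141) = 1141/2)
n = -453780/23 (n = 5042*(-4 + 2/23) = 5042*(-90/23) = -453780/23 ≈ -19730.)
n - B(-184, 559) = -453780/23 - 1*1141/2 = -453780/23 - 1141/2 = -933803/46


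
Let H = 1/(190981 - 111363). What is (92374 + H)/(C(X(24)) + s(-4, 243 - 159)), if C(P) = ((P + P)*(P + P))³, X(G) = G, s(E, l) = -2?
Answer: 7354633133/973775151403516 ≈ 7.5527e-6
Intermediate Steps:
H = 1/79618 ≈ 1.2560e-5
C(P) = 64*P⁶ (C(P) = ((2*P)*(2*P))³ = (4*P²)³ = 64*P⁶)
(92374 + H)/(C(X(24)) + s(-4, 243 - 159)) = (92374 + 1/79618)/(64*24⁶ - 2) = 7354633133/(79618*(64*191102976 - 2)) = 7354633133/(79618*(12230590464 - 2)) = (7354633133/79618)/12230590462 = (7354633133/79618)*(1/12230590462) = 7354633133/973775151403516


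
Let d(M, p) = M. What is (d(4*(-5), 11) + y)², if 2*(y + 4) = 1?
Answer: 2209/4 ≈ 552.25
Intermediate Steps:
y = -7/2 (y = -4 + (½)*1 = -4 + ½ = -7/2 ≈ -3.5000)
(d(4*(-5), 11) + y)² = (4*(-5) - 7/2)² = (-20 - 7/2)² = (-47/2)² = 2209/4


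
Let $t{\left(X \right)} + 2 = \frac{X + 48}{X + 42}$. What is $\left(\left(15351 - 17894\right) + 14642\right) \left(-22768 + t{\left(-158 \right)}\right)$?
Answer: $- \frac{15977999895}{58} \approx -2.7548 \cdot 10^{8}$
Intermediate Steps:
$t{\left(X \right)} = -2 + \frac{48 + X}{42 + X}$ ($t{\left(X \right)} = -2 + \frac{X + 48}{X + 42} = -2 + \frac{48 + X}{42 + X}$)
$\left(\left(15351 - 17894\right) + 14642\right) \left(-22768 + t{\left(-158 \right)}\right) = \left(\left(15351 - 17894\right) + 14642\right) \left(-22768 + \frac{-36 - -158}{42 - 158}\right) = \left(\left(15351 - 17894\right) + 14642\right) \left(-22768 + \frac{-36 + 158}{-116}\right) = \left(-2543 + 14642\right) \left(-22768 - \frac{61}{58}\right) = 12099 \left(-22768 - \frac{61}{58}\right) = 12099 \left(- \frac{1320605}{58}\right) = - \frac{15977999895}{58}$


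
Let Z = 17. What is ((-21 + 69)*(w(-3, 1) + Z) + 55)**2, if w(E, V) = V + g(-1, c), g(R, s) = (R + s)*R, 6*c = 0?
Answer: 935089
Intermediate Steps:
c = 0 (c = (1/6)*0 = 0)
g(R, s) = R*(R + s)
w(E, V) = 1 + V (w(E, V) = V - (-1 + 0) = V - 1*(-1) = V + 1 = 1 + V)
((-21 + 69)*(w(-3, 1) + Z) + 55)**2 = ((-21 + 69)*((1 + 1) + 17) + 55)**2 = (48*(2 + 17) + 55)**2 = (48*19 + 55)**2 = (912 + 55)**2 = 967**2 = 935089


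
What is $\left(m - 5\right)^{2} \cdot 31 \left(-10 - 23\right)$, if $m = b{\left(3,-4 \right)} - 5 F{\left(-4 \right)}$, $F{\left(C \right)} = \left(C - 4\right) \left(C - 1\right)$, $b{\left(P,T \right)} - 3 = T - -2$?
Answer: $-42573168$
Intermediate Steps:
$b{\left(P,T \right)} = 5 + T$ ($b{\left(P,T \right)} = 3 + \left(T - -2\right) = 3 + \left(T + 2\right) = 3 + \left(2 + T\right) = 5 + T$)
$F{\left(C \right)} = \left(-1 + C\right) \left(-4 + C\right)$ ($F{\left(C \right)} = \left(-4 + C\right) \left(-1 + C\right) = \left(-1 + C\right) \left(-4 + C\right)$)
$m = -199$ ($m = \left(5 - 4\right) - 5 \left(4 + \left(-4\right)^{2} - -20\right) = 1 - 5 \left(4 + 16 + 20\right) = 1 - 200 = -199$)
$\left(m - 5\right)^{2} \cdot 31 \left(-10 - 23\right) = \left(-199 - 5\right)^{2} \cdot 31 \left(-10 - 23\right) = \left(-204\right)^{2} \cdot 31 \left(-33\right) = 41616 \cdot 31 \left(-33\right) = 1290096 \left(-33\right) = -42573168$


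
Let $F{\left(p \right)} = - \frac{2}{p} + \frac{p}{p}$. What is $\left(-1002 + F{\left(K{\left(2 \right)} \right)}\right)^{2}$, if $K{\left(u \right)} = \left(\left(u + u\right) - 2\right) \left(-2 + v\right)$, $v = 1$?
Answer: $1000000$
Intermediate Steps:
$K{\left(u \right)} = 2 - 2 u$ ($K{\left(u \right)} = \left(\left(u + u\right) - 2\right) \left(-2 + 1\right) = \left(2 u - 2\right) \left(-1\right) = \left(-2 + 2 u\right) \left(-1\right) = 2 - 2 u$)
$F{\left(p \right)} = 1 - \frac{2}{p}$ ($F{\left(p \right)} = - \frac{2}{p} + 1 = 1 - \frac{2}{p}$)
$\left(-1002 + F{\left(K{\left(2 \right)} \right)}\right)^{2} = \left(-1002 + \frac{-2 + \left(2 - 4\right)}{2 - 4}\right)^{2} = \left(-1002 + \frac{-2 - 2}{-2}\right)^{2} = \left(-1002 - -2\right)^{2} = \left(-1002 + 2\right)^{2} = \left(-1000\right)^{2} = 1000000$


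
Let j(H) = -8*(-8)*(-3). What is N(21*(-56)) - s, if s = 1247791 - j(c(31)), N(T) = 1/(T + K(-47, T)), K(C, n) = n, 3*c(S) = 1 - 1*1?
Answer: -2935256017/2352 ≈ -1.2480e+6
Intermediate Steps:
c(S) = 0 (c(S) = (1 - 1*1)/3 = (1 - 1)/3 = (⅓)*0 = 0)
N(T) = 1/(2*T) (N(T) = 1/(T + T) = 1/(2*T))
j(H) = -192 (j(H) = 64*(-3) = -192)
s = 1247983 (s = 1247791 - 1*(-192) = 1247791 + 192 = 1247983)
N(21*(-56)) - s = 1/(2*((21*(-56)))) - 1*1247983 = (½)/(-1176) - 1247983 = (½)*(-1/1176) - 1247983 = -1/2352 - 1247983 = -2935256017/2352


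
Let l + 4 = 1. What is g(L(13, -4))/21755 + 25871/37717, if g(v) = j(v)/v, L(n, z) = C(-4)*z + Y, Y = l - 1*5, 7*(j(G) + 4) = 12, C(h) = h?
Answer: 3939689801/5743733345 ≈ 0.68591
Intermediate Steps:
l = -3 (l = -4 + 1 = -3)
j(G) = -16/7 (j(G) = -4 + (1/7)*12 = -4 + 12/7 = -16/7)
Y = -8 (Y = -3 - 1*5 = -3 - 5 = -8)
L(n, z) = -8 - 4*z (L(n, z) = -4*z - 8 = -8 - 4*z)
g(v) = -16/(7*v)
g(L(13, -4))/21755 + 25871/37717 = -16/(7*(-8 - 4*(-4)))/21755 + 25871/37717 = -16/(7*(-8 + 16))*(1/21755) + 25871*(1/37717) = -16/7/8*(1/21755) + 25871/37717 = -16/7*1/8*(1/21755) + 25871/37717 = -2/7*1/21755 + 25871/37717 = -2/152285 + 25871/37717 = 3939689801/5743733345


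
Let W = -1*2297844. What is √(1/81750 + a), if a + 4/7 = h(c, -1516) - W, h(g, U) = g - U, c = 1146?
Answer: √30133866259195230/114450 ≈ 1516.7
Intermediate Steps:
W = -2297844
a = 16103538/7 (a = -4/7 + ((1146 - 1*(-1516)) - 1*(-2297844)) = -4/7 + ((1146 + 1516) + 2297844) = -4/7 + (2662 + 2297844) = -4/7 + 2300506 = 16103538/7 ≈ 2.3005e+6)
√(1/81750 + a) = √(1/81750 + 16103538/7) = √(1316464231507/572250) = √30133866259195230/114450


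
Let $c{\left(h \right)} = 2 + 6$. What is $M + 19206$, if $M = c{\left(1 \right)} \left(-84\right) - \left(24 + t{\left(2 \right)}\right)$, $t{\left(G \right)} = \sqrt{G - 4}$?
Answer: $18510 - i \sqrt{2} \approx 18510.0 - 1.4142 i$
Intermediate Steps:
$t{\left(G \right)} = \sqrt{-4 + G}$
$c{\left(h \right)} = 8$
$M = -696 - i \sqrt{2}$ ($M = 8 \left(-84\right) - \left(24 + \sqrt{-4 + 2}\right) = -672 - \left(24 + \sqrt{-2}\right) = -672 - \left(24 + i \sqrt{2}\right) = -696 - i \sqrt{2} \approx -696.0 - 1.4142 i$)
$M + 19206 = \left(-696 - i \sqrt{2}\right) + 19206 = 18510 - i \sqrt{2}$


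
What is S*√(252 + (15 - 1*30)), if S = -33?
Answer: -33*√237 ≈ -508.03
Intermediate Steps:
S*√(252 + (15 - 1*30)) = -33*√(252 + (15 - 1*30)) = -33*√(252 + (15 - 30)) = -33*√(252 - 15) = -33*√237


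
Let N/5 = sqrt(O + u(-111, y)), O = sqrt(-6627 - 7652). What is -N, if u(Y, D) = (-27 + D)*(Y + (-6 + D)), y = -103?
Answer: -5*sqrt(28600 + I*sqrt(14279)) ≈ -845.58 - 1.7665*I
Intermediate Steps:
u(Y, D) = (-27 + D)*(-6 + D + Y)
O = I*sqrt(14279) (O = sqrt(-14279) = I*sqrt(14279) ≈ 119.49*I)
N = 5*sqrt(28600 + I*sqrt(14279)) (N = 5*sqrt(I*sqrt(14279) + (162 + (-103)**2 - 33*(-103) - 27*(-111) - 103*(-111))) = 5*sqrt(I*sqrt(14279) + (162 + 10609 + 3399 + 2997 + 11433)) = 5*sqrt(I*sqrt(14279) + 28600) = 5*sqrt(28600 + I*sqrt(14279)) ≈ 845.58 + 1.7665*I)
-N = -5*sqrt(28600 + I*sqrt(14279))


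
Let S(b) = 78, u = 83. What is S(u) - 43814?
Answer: -43736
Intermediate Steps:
S(u) - 43814 = 78 - 43814 = -43736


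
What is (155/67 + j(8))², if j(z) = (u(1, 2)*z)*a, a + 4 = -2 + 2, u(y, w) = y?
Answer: 3956121/4489 ≈ 881.29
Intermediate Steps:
a = -4 (a = -4 + (-2 + 2) = -4 + 0 = -4)
j(z) = -4*z (j(z) = (1*z)*(-4) = z*(-4) = -4*z)
(155/67 + j(8))² = (155/67 - 4*8)² = (155*(1/67) - 32)² = (155/67 - 32)² = (-1989/67)² = 3956121/4489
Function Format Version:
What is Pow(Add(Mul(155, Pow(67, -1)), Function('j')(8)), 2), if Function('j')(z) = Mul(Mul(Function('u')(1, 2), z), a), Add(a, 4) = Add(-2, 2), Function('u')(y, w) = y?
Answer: Rational(3956121, 4489) ≈ 881.29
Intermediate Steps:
a = -4 (a = Add(-4, Add(-2, 2)) = Add(-4, 0) = -4)
Function('j')(z) = Mul(-4, z) (Function('j')(z) = Mul(Mul(1, z), -4) = Mul(z, -4) = Mul(-4, z))
Pow(Add(Mul(155, Pow(67, -1)), Function('j')(8)), 2) = Pow(Add(Mul(155, Pow(67, -1)), Mul(-4, 8)), 2) = Pow(Add(Mul(155, Rational(1, 67)), -32), 2) = Pow(Add(Rational(155, 67), -32), 2) = Pow(Rational(-1989, 67), 2) = Rational(3956121, 4489)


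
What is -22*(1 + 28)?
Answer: -638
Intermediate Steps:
-22*(1 + 28) = -22*29 = -638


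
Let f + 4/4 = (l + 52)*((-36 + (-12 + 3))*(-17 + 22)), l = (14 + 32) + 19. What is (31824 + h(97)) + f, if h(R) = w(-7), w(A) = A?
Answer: 5491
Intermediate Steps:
h(R) = -7
l = 65 (l = 46 + 19 = 65)
f = -26326 (f = -1 + (65 + 52)*((-36 + (-12 + 3))*(-17 + 22)) = -1 + 117*((-36 - 9)*5) = -1 + 117*(-45*5) = -1 + 117*(-225) = -1 - 26325 = -26326)
(31824 + h(97)) + f = (31824 - 7) - 26326 = 31817 - 26326 = 5491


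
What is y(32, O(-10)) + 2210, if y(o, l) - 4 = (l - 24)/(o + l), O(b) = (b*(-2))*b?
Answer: 6646/3 ≈ 2215.3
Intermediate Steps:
O(b) = -2*b**2 (O(b) = (-2*b)*b = -2*b**2)
y(o, l) = 4 + (-24 + l)/(l + o) (y(o, l) = 4 + (l - 24)/(o + l) = 4 + (-24 + l)/(l + o))
y(32, O(-10)) + 2210 = (-24 + 4*32 + 5*(-2*(-10)**2))/(-2*(-10)**2 + 32) + 2210 = (-24 + 128 + 5*(-2*100))/(-2*100 + 32) + 2210 = (-24 + 128 + 5*(-200))/(-200 + 32) + 2210 = (-24 + 128 - 1000)/(-168) + 2210 = -1/168*(-896) + 2210 = 16/3 + 2210 = 6646/3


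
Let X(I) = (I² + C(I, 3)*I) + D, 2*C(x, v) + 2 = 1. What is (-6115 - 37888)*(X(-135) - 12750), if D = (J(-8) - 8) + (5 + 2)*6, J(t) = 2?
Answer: -490941471/2 ≈ -2.4547e+8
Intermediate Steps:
C(x, v) = -½ (C(x, v) = -1 + (½)*1 = -1 + ½ = -½)
D = 36 (D = (2 - 8) + (5 + 2)*6 = -6 + 7*6 = -6 + 42 = 36)
X(I) = 36 + I² - I/2 (X(I) = (I² - I/2) + 36 = 36 + I² - I/2)
(-6115 - 37888)*(X(-135) - 12750) = (-6115 - 37888)*((36 + (-135)² - ½*(-135)) - 12750) = -44003*((36 + 18225 + 135/2) - 12750) = -44003*(36657/2 - 12750) = -44003*11157/2 = -490941471/2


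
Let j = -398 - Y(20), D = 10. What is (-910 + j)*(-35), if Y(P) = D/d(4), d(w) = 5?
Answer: 45850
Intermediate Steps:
Y(P) = 2 (Y(P) = 10/5 = 10*(1/5) = 2)
j = -400 (j = -398 - 1*2 = -398 - 2 = -400)
(-910 + j)*(-35) = (-910 - 400)*(-35) = -1310*(-35) = 45850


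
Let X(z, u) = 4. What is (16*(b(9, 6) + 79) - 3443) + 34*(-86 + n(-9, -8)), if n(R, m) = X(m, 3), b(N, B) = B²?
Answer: -4391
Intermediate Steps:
n(R, m) = 4
(16*(b(9, 6) + 79) - 3443) + 34*(-86 + n(-9, -8)) = (16*(6² + 79) - 3443) + 34*(-86 + 4) = (16*(36 + 79) - 3443) + 34*(-82) = (16*115 - 3443) - 2788 = (1840 - 3443) - 2788 = -1603 - 2788 = -4391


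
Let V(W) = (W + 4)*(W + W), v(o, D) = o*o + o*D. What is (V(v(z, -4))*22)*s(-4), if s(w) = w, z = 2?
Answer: 0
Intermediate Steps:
v(o, D) = o**2 + D*o
V(W) = 2*W*(4 + W) (V(W) = (4 + W)*(2*W) = 2*W*(4 + W))
(V(v(z, -4))*22)*s(-4) = ((2*(2*(-4 + 2))*(4 + 2*(-4 + 2)))*22)*(-4) = ((2*(2*(-2))*(4 + 2*(-2)))*22)*(-4) = ((2*(-4)*(4 - 4))*22)*(-4) = ((2*(-4)*0)*22)*(-4) = (0*22)*(-4) = 0*(-4) = 0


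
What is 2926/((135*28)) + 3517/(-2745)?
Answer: -8353/16470 ≈ -0.50716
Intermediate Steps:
2926/((135*28)) + 3517/(-2745) = 2926/3780 + 3517*(-1/2745) = 2926*(1/3780) - 3517/2745 = 209/270 - 3517/2745 = -8353/16470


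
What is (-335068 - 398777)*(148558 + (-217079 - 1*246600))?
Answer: 231249970245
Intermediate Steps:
(-335068 - 398777)*(148558 + (-217079 - 1*246600)) = -733845*(148558 + (-217079 - 246600)) = -733845*(148558 - 463679) = -733845*(-315121) = 231249970245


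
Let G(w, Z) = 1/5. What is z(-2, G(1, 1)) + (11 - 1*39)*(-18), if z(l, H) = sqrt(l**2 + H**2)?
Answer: 504 + sqrt(101)/5 ≈ 506.01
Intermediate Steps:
G(w, Z) = 1/5
z(l, H) = sqrt(H**2 + l**2)
z(-2, G(1, 1)) + (11 - 1*39)*(-18) = sqrt((1/5)**2 + (-2)**2) + (11 - 1*39)*(-18) = sqrt(1/25 + 4) + (11 - 39)*(-18) = sqrt(101/25) - 28*(-18) = sqrt(101)/5 + 504 = 504 + sqrt(101)/5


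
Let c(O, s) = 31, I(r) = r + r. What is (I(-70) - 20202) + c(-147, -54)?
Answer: -20311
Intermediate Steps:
I(r) = 2*r
(I(-70) - 20202) + c(-147, -54) = (2*(-70) - 20202) + 31 = (-140 - 20202) + 31 = -20342 + 31 = -20311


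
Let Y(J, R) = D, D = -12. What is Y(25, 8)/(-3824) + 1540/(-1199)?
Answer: -133513/104204 ≈ -1.2813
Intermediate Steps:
Y(J, R) = -12
Y(25, 8)/(-3824) + 1540/(-1199) = -12/(-3824) + 1540/(-1199) = -12*(-1/3824) + 1540*(-1/1199) = 3/956 - 140/109 = -133513/104204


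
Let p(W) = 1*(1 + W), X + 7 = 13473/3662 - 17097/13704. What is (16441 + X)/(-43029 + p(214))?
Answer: -137474444935/358096638512 ≈ -0.38390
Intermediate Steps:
X = -38210593/8364008 (X = -7 + (13473/3662 - 17097/13704) = -7 + (13473*(1/3662) - 17097*1/13704) = -7 + (13473/3662 - 5699/4568) = -7 + 20337463/8364008 = -38210593/8364008 ≈ -4.5685)
p(W) = 1 + W
(16441 + X)/(-43029 + p(214)) = (16441 - 38210593/8364008)/(-43029 + (1 + 214)) = 137474444935/(8364008*(-43029 + 215)) = (137474444935/8364008)/(-42814) = (137474444935/8364008)*(-1/42814) = -137474444935/358096638512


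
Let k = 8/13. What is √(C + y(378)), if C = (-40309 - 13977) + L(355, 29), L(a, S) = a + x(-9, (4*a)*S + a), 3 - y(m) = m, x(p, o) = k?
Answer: I*√9177610/13 ≈ 233.04*I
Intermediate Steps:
k = 8/13 (k = 8*(1/13) = 8/13 ≈ 0.61539)
x(p, o) = 8/13
y(m) = 3 - m
L(a, S) = 8/13 + a (L(a, S) = a + 8/13 = 8/13 + a)
C = -701095/13 (C = (-40309 - 13977) + (8/13 + 355) = -54286 + 4623/13 = -701095/13 ≈ -53930.)
√(C + y(378)) = √(-701095/13 + (3 - 1*378)) = √(-701095/13 + (3 - 378)) = √(-701095/13 - 375) = √(-705970/13) = I*√9177610/13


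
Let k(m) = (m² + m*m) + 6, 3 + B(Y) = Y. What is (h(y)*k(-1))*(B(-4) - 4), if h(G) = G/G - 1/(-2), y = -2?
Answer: -132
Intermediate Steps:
B(Y) = -3 + Y
k(m) = 6 + 2*m² (k(m) = (m² + m²) + 6 = 2*m² + 6 = 6 + 2*m²)
h(G) = 3/2 (h(G) = 1 - 1*(-½) = 1 + ½ = 3/2)
(h(y)*k(-1))*(B(-4) - 4) = (3*(6 + 2*(-1)²)/2)*((-3 - 4) - 4) = (3*(6 + 2*1)/2)*(-7 - 4) = (3*(6 + 2)/2)*(-11) = ((3/2)*8)*(-11) = 12*(-11) = -132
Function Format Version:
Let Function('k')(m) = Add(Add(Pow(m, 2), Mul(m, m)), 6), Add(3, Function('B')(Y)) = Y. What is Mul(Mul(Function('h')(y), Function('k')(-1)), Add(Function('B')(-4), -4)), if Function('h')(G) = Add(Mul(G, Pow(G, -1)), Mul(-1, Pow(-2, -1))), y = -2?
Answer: -132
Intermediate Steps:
Function('B')(Y) = Add(-3, Y)
Function('k')(m) = Add(6, Mul(2, Pow(m, 2))) (Function('k')(m) = Add(Add(Pow(m, 2), Pow(m, 2)), 6) = Add(Mul(2, Pow(m, 2)), 6) = Add(6, Mul(2, Pow(m, 2))))
Function('h')(G) = Rational(3, 2) (Function('h')(G) = Add(1, Mul(-1, Rational(-1, 2))) = Add(1, Rational(1, 2)) = Rational(3, 2))
Mul(Mul(Function('h')(y), Function('k')(-1)), Add(Function('B')(-4), -4)) = Mul(Mul(Rational(3, 2), Add(6, Mul(2, Pow(-1, 2)))), Add(Add(-3, -4), -4)) = Mul(Mul(Rational(3, 2), Add(6, Mul(2, 1))), Add(-7, -4)) = Mul(Mul(Rational(3, 2), Add(6, 2)), -11) = Mul(Mul(Rational(3, 2), 8), -11) = Mul(12, -11) = -132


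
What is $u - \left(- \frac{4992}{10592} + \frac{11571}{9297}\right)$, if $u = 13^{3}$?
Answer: $\frac{2252821270}{1025769} \approx 2196.2$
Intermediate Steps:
$u = 2197$
$u - \left(- \frac{4992}{10592} + \frac{11571}{9297}\right) = 2197 - \left(- \frac{4992}{10592} + \frac{11571}{9297}\right) = 2197 - \left(\left(-4992\right) \frac{1}{10592} + 11571 \cdot \frac{1}{9297}\right) = 2197 - \left(- \frac{156}{331} + \frac{3857}{3099}\right) = 2197 - \frac{793223}{1025769} = \frac{2252821270}{1025769}$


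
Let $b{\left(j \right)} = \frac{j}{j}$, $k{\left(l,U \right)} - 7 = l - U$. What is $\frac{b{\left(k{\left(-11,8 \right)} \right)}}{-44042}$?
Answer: $- \frac{1}{44042} \approx -2.2706 \cdot 10^{-5}$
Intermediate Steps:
$k{\left(l,U \right)} = 7 + l - U$ ($k{\left(l,U \right)} = 7 - \left(U - l\right) = 7 + l - U$)
$b{\left(j \right)} = 1$
$\frac{b{\left(k{\left(-11,8 \right)} \right)}}{-44042} = 1 \frac{1}{-44042} = 1 \left(- \frac{1}{44042}\right) = - \frac{1}{44042}$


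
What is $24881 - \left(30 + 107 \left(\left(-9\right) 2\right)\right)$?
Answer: $26777$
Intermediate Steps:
$24881 - \left(30 + 107 \left(\left(-9\right) 2\right)\right) = 24881 - \left(30 + 107 \left(-18\right)\right) = 24881 - \left(30 - 1926\right) = 24881 - -1896 = 24881 + 1896 = 26777$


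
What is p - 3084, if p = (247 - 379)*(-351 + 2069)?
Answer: -229860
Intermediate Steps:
p = -226776 (p = -132*1718 = -226776)
p - 3084 = -226776 - 3084 = -229860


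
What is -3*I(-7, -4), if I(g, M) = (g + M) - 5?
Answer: 48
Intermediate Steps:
I(g, M) = -5 + M + g (I(g, M) = (M + g) - 5 = -5 + M + g)
-3*I(-7, -4) = -3*(-5 - 4 - 7) = -3*(-16) = 48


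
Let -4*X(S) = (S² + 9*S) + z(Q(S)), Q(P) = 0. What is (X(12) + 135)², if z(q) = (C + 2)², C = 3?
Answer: 69169/16 ≈ 4323.1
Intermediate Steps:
z(q) = 25 (z(q) = (3 + 2)² = 5² = 25)
X(S) = -25/4 - 9*S/4 - S²/4 (X(S) = -((S² + 9*S) + 25)/4 = -(25 + S² + 9*S)/4 = -25/4 - 9*S/4 - S²/4)
(X(12) + 135)² = ((-25/4 - 9/4*12 - ¼*12²) + 135)² = ((-25/4 - 27 - ¼*144) + 135)² = ((-25/4 - 27 - 36) + 135)² = (-277/4 + 135)² = (263/4)² = 69169/16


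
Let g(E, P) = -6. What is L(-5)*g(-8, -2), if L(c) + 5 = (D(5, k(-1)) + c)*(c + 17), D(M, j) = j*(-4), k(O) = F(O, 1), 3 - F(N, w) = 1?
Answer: 966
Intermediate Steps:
F(N, w) = 2 (F(N, w) = 3 - 1*1 = 3 - 1 = 2)
k(O) = 2
D(M, j) = -4*j
L(c) = -5 + (-8 + c)*(17 + c) (L(c) = -5 + (-4*2 + c)*(c + 17) = -5 + (-8 + c)*(17 + c))
L(-5)*g(-8, -2) = (-141 + (-5)² + 9*(-5))*(-6) = (-141 + 25 - 45)*(-6) = -161*(-6) = 966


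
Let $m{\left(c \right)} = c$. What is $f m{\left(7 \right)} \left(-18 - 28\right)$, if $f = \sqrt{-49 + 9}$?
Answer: $- 644 i \sqrt{10} \approx - 2036.5 i$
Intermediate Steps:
$f = 2 i \sqrt{10}$ ($f = \sqrt{-40} = 2 i \sqrt{10} \approx 6.3246 i$)
$f m{\left(7 \right)} \left(-18 - 28\right) = 2 i \sqrt{10} \cdot 7 \left(-18 - 28\right) = 14 i \sqrt{10} \left(-46\right) = - 644 i \sqrt{10}$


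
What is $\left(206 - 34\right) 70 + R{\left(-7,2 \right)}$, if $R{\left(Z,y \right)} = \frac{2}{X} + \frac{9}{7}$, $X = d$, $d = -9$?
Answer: $\frac{758587}{63} \approx 12041.0$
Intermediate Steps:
$X = -9$
$R{\left(Z,y \right)} = \frac{67}{63}$ ($R{\left(Z,y \right)} = \frac{2}{-9} + \frac{9}{7} = 2 \left(- \frac{1}{9}\right) + 9 \cdot \frac{1}{7} = - \frac{2}{9} + \frac{9}{7} = \frac{67}{63}$)
$\left(206 - 34\right) 70 + R{\left(-7,2 \right)} = \left(206 - 34\right) 70 + \frac{67}{63} = 172 \cdot 70 + \frac{67}{63} = 12040 + \frac{67}{63} = \frac{758587}{63}$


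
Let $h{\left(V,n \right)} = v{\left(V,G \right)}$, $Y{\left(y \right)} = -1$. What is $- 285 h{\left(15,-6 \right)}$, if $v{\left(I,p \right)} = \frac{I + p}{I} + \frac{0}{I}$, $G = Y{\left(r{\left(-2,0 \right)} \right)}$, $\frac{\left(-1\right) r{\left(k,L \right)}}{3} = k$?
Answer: $-266$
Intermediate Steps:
$r{\left(k,L \right)} = - 3 k$
$G = -1$
$v{\left(I,p \right)} = \frac{I + p}{I}$ ($v{\left(I,p \right)} = \frac{I + p}{I} + 0 = \frac{I + p}{I}$)
$h{\left(V,n \right)} = \frac{-1 + V}{V}$ ($h{\left(V,n \right)} = \frac{V - 1}{V} = \frac{-1 + V}{V}$)
$- 285 h{\left(15,-6 \right)} = - 285 \frac{-1 + 15}{15} = - 285 \cdot \frac{1}{15} \cdot 14 = \left(-285\right) \frac{14}{15} = -266$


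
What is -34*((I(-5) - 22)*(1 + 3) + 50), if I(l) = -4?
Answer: 1836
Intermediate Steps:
-34*((I(-5) - 22)*(1 + 3) + 50) = -34*((-4 - 22)*(1 + 3) + 50) = -34*(-26*4 + 50) = -34*(-104 + 50) = -34*(-54) = 1836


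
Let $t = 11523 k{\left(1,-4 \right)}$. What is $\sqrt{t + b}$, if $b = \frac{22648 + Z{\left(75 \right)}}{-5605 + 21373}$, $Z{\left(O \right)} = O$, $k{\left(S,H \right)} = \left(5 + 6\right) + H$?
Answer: $\frac{\sqrt{557085792498}}{2628} \approx 284.01$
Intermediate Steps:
$k{\left(S,H \right)} = 11 + H$
$t = 80661$ ($t = 11523 \left(11 - 4\right) = 11523 \cdot 7 = 80661$)
$b = \frac{22723}{15768}$ ($b = \frac{22648 + 75}{-5605 + 21373} = \frac{22723}{15768} \approx 1.4411$)
$\sqrt{t + b} = \sqrt{80661 + \frac{22723}{15768}} = \sqrt{\frac{1271885371}{15768}} = \frac{\sqrt{557085792498}}{2628}$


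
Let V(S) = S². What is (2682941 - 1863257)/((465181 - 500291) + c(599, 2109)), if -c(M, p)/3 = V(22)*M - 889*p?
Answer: 819684/4719845 ≈ 0.17367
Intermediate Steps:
c(M, p) = -1452*M + 2667*p (c(M, p) = -3*(22²*M - 889*p) = -3*(484*M - 889*p) = -3*(-889*p + 484*M) = -1452*M + 2667*p)
(2682941 - 1863257)/((465181 - 500291) + c(599, 2109)) = (2682941 - 1863257)/((465181 - 500291) + (-1452*599 + 2667*2109)) = 819684/(-35110 + (-869748 + 5624703)) = 819684/(-35110 + 4754955) = 819684/4719845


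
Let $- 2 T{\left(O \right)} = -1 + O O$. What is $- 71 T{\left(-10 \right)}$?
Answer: $\frac{7029}{2} \approx 3514.5$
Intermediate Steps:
$T{\left(O \right)} = \frac{1}{2} - \frac{O^{2}}{2}$ ($T{\left(O \right)} = - \frac{-1 + O O}{2} = - \frac{-1 + O^{2}}{2} = \frac{1}{2} - \frac{O^{2}}{2}$)
$- 71 T{\left(-10 \right)} = - 71 \left(\frac{1}{2} - \frac{\left(-10\right)^{2}}{2}\right) = - 71 \left(\frac{1}{2} - 50\right) = \left(-71\right) \left(- \frac{99}{2}\right) = \frac{7029}{2}$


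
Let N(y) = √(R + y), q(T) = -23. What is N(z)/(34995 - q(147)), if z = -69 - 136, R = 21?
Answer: I*√46/17509 ≈ 0.00038736*I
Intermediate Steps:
z = -205
N(y) = √(21 + y)
N(z)/(34995 - q(147)) = √(21 - 205)/(34995 - 1*(-23)) = √(-184)/(34995 + 23) = (2*I*√46)/35018 = (2*I*√46)*(1/35018) = I*√46/17509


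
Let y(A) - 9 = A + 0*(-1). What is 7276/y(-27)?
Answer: -3638/9 ≈ -404.22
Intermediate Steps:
y(A) = 9 + A (y(A) = 9 + (A + 0*(-1)) = 9 + (A + 0) = 9 + A)
7276/y(-27) = 7276/(9 - 27) = 7276/(-18) = 7276*(-1/18) = -3638/9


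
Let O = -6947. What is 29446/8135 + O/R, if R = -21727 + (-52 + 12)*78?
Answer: 788158607/202130345 ≈ 3.8993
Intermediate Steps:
R = -24847 (R = -21727 - 40*78 = -21727 - 3120 = -24847)
29446/8135 + O/R = 29446/8135 - 6947/(-24847) = 29446*(1/8135) - 6947*(-1/24847) = 29446/8135 + 6947/24847 = 788158607/202130345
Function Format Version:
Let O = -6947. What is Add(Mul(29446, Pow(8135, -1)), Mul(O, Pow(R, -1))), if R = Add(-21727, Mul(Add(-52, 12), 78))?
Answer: Rational(788158607, 202130345) ≈ 3.8993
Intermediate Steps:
R = -24847 (R = Add(-21727, Mul(-40, 78)) = Add(-21727, -3120) = -24847)
Add(Mul(29446, Pow(8135, -1)), Mul(O, Pow(R, -1))) = Add(Mul(29446, Pow(8135, -1)), Mul(-6947, Pow(-24847, -1))) = Add(Mul(29446, Rational(1, 8135)), Mul(-6947, Rational(-1, 24847))) = Add(Rational(29446, 8135), Rational(6947, 24847)) = Rational(788158607, 202130345)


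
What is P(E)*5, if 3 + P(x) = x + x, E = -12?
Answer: -135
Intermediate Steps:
P(x) = -3 + 2*x (P(x) = -3 + (x + x) = -3 + 2*x)
P(E)*5 = (-3 + 2*(-12))*5 = (-3 - 24)*5 = -27*5 = -135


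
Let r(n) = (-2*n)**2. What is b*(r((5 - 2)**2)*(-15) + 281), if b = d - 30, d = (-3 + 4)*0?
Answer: 137370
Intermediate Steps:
d = 0 (d = 1*0 = 0)
r(n) = 4*n**2
b = -30 (b = 0 - 30 = -30)
b*(r((5 - 2)**2)*(-15) + 281) = -30*((4*((5 - 2)**2)**2)*(-15) + 281) = -30*((4*(3**2)**2)*(-15) + 281) = -30*((4*9**2)*(-15) + 281) = -30*((4*81)*(-15) + 281) = -30*(324*(-15) + 281) = -30*(-4860 + 281) = -30*(-4579) = 137370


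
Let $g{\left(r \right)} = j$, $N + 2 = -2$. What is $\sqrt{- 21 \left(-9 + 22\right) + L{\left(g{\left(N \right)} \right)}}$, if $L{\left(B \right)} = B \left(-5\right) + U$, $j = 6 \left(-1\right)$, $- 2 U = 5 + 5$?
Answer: $2 i \sqrt{62} \approx 15.748 i$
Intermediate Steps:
$U = -5$ ($U = - \frac{5 + 5}{2} = \left(- \frac{1}{2}\right) 10 = -5$)
$j = -6$
$N = -4$ ($N = -2 - 2 = -4$)
$g{\left(r \right)} = -6$
$L{\left(B \right)} = -5 - 5 B$ ($L{\left(B \right)} = B \left(-5\right) - 5 = - 5 B - 5 = -5 - 5 B$)
$\sqrt{- 21 \left(-9 + 22\right) + L{\left(g{\left(N \right)} \right)}} = \sqrt{- 21 \left(-9 + 22\right) - -25} = \sqrt{\left(-21\right) 13 + \left(-5 + 30\right)} = \sqrt{-273 + 25} = \sqrt{-248} = 2 i \sqrt{62}$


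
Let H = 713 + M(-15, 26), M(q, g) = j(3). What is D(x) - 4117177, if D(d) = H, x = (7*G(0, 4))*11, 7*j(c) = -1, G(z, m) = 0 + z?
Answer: -28815249/7 ≈ -4.1165e+6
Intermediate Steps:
G(z, m) = z
j(c) = -1/7 (j(c) = (1/7)*(-1) = -1/7)
M(q, g) = -1/7
H = 4990/7 (H = 713 - 1/7 = 4990/7 ≈ 712.86)
x = 0 (x = (7*0)*11 = 0*11 = 0)
D(d) = 4990/7
D(x) - 4117177 = 4990/7 - 4117177 = -28815249/7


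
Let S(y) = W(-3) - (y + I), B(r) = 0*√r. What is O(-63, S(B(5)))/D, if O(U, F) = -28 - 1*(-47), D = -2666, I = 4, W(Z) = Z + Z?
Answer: -19/2666 ≈ -0.0071268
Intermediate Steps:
B(r) = 0
W(Z) = 2*Z
S(y) = -10 - y (S(y) = 2*(-3) - (y + 4) = -6 - (4 + y) = -6 + (-4 - y) = -10 - y)
O(U, F) = 19 (O(U, F) = -28 + 47 = 19)
O(-63, S(B(5)))/D = 19/(-2666) = 19*(-1/2666) = -19/2666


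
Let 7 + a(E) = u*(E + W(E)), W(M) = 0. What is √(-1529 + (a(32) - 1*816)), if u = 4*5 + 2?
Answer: 4*I*√103 ≈ 40.596*I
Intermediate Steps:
u = 22 (u = 20 + 2 = 22)
a(E) = -7 + 22*E (a(E) = -7 + 22*(E + 0) = -7 + 22*E)
√(-1529 + (a(32) - 1*816)) = √(-1529 + ((-7 + 22*32) - 1*816)) = √(-1529 + ((-7 + 704) - 816)) = √(-1529 + (697 - 816)) = √(-1529 - 119) = √(-1648) = 4*I*√103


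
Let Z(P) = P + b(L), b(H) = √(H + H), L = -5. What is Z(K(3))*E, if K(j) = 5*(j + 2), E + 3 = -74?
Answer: -1925 - 77*I*√10 ≈ -1925.0 - 243.5*I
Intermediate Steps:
b(H) = √2*√H (b(H) = √(2*H) = √2*√H)
E = -77 (E = -3 - 74 = -77)
K(j) = 10 + 5*j (K(j) = 5*(2 + j) = 10 + 5*j)
Z(P) = P + I*√10 (Z(P) = P + √2*√(-5) = P + √2*(I*√5) = P + I*√10)
Z(K(3))*E = ((10 + 5*3) + I*√10)*(-77) = ((10 + 15) + I*√10)*(-77) = (25 + I*√10)*(-77) = -1925 - 77*I*√10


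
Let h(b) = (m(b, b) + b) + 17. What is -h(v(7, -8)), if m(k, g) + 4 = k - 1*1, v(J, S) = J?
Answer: -26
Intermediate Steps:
m(k, g) = -5 + k (m(k, g) = -4 + (k - 1*1) = -4 + (k - 1) = -4 + (-1 + k) = -5 + k)
h(b) = 12 + 2*b (h(b) = ((-5 + b) + b) + 17 = (-5 + 2*b) + 17 = 12 + 2*b)
-h(v(7, -8)) = -(12 + 2*7) = -(12 + 14) = -1*26 = -26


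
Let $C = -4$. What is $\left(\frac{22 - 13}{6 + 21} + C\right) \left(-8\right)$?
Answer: $\frac{88}{3} \approx 29.333$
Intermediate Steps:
$\left(\frac{22 - 13}{6 + 21} + C\right) \left(-8\right) = \left(\frac{22 - 13}{6 + 21} - 4\right) \left(-8\right) = \left(\frac{9}{27} - 4\right) \left(-8\right) = \left(9 \cdot \frac{1}{27} - 4\right) \left(-8\right) = \left(\frac{1}{3} - 4\right) \left(-8\right) = \left(- \frac{11}{3}\right) \left(-8\right) = \frac{88}{3}$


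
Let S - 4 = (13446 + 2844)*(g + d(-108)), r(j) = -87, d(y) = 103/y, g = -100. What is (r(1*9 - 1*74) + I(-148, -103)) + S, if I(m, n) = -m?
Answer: -9866825/6 ≈ -1.6445e+6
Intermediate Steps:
S = -9867191/6 (S = 4 + (13446 + 2844)*(-100 + 103/(-108)) = 4 + 16290*(-100 + 103*(-1/108)) = 4 + 16290*(-100 - 103/108) = 4 + 16290*(-10903/108) = 4 - 9867215/6 = -9867191/6 ≈ -1.6445e+6)
(r(1*9 - 1*74) + I(-148, -103)) + S = (-87 - 1*(-148)) - 9867191/6 = (-87 + 148) - 9867191/6 = 61 - 9867191/6 = -9866825/6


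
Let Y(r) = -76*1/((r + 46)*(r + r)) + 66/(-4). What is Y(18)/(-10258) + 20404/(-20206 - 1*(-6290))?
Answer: -30106678891/20556047232 ≈ -1.4646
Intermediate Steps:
Y(r) = -33/2 - 38/(r*(46 + r)) (Y(r) = -76*1/(2*r*(46 + r)) + 66*(-¼) = -76*1/(2*r*(46 + r)) - 33/2 = -38/(r*(46 + r)) - 33/2 = -33/2 - 38/(r*(46 + r)))
Y(18)/(-10258) + 20404/(-20206 - 1*(-6290)) = ((½)*(-76 - 1518*18 - 33*18²)/(18*(46 + 18)))/(-10258) + 20404/(-20206 - 1*(-6290)) = ((½)*(1/18)*(-76 - 27324 - 33*324)/64)*(-1/10258) + 20404/(-20206 + 6290) = ((½)*(1/18)*(1/64)*(-76 - 27324 - 10692))*(-1/10258) + 20404/(-13916) = ((½)*(1/18)*(1/64)*(-38092))*(-1/10258) + 20404*(-1/13916) = -9523/576*(-1/10258) - 5101/3479 = 9523/5908608 - 5101/3479 = -30106678891/20556047232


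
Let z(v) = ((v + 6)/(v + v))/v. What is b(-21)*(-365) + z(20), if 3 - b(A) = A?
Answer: -3503987/400 ≈ -8760.0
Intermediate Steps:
z(v) = (6 + v)/(2*v**2) (z(v) = ((6 + v)/((2*v)))/v = ((6 + v)*(1/(2*v)))/v = ((6 + v)/(2*v))/v = (6 + v)/(2*v**2))
b(A) = 3 - A
b(-21)*(-365) + z(20) = (3 - 1*(-21))*(-365) + (1/2)*(6 + 20)/20**2 = (3 + 21)*(-365) + (1/2)*(1/400)*26 = 24*(-365) + 13/400 = -8760 + 13/400 = -3503987/400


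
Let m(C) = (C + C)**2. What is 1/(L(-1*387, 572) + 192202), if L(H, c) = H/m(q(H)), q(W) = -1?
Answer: 4/768421 ≈ 5.2055e-6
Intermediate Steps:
m(C) = 4*C**2 (m(C) = (2*C)**2 = 4*C**2)
L(H, c) = H/4 (L(H, c) = H/((4*(-1)**2)) = H/((4*1)) = H/4)
1/(L(-1*387, 572) + 192202) = 1/((-1*387)/4 + 192202) = 1/((1/4)*(-387) + 192202) = 1/(-387/4 + 192202) = 1/(768421/4) = 4/768421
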